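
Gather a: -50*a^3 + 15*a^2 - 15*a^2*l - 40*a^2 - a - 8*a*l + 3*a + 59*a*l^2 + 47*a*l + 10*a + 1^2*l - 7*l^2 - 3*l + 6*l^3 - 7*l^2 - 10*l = -50*a^3 + a^2*(-15*l - 25) + a*(59*l^2 + 39*l + 12) + 6*l^3 - 14*l^2 - 12*l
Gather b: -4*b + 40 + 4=44 - 4*b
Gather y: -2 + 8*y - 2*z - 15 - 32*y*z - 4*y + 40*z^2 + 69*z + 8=y*(4 - 32*z) + 40*z^2 + 67*z - 9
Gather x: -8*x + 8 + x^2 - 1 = x^2 - 8*x + 7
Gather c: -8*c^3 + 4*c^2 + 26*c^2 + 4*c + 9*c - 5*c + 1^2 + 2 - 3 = -8*c^3 + 30*c^2 + 8*c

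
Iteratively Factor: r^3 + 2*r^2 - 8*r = (r)*(r^2 + 2*r - 8) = r*(r + 4)*(r - 2)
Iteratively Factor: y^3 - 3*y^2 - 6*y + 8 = (y - 1)*(y^2 - 2*y - 8) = (y - 4)*(y - 1)*(y + 2)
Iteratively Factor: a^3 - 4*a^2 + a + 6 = (a - 2)*(a^2 - 2*a - 3) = (a - 3)*(a - 2)*(a + 1)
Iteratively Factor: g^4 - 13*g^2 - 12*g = (g)*(g^3 - 13*g - 12) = g*(g - 4)*(g^2 + 4*g + 3) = g*(g - 4)*(g + 3)*(g + 1)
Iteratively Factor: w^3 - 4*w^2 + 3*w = (w)*(w^2 - 4*w + 3) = w*(w - 3)*(w - 1)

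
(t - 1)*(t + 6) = t^2 + 5*t - 6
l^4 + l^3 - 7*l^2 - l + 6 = (l - 2)*(l - 1)*(l + 1)*(l + 3)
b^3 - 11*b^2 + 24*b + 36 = (b - 6)^2*(b + 1)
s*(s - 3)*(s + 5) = s^3 + 2*s^2 - 15*s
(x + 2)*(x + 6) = x^2 + 8*x + 12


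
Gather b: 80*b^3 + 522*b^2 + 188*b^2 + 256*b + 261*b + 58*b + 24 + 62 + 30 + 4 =80*b^3 + 710*b^2 + 575*b + 120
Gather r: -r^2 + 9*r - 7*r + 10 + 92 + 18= -r^2 + 2*r + 120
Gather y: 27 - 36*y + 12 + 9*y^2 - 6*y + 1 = 9*y^2 - 42*y + 40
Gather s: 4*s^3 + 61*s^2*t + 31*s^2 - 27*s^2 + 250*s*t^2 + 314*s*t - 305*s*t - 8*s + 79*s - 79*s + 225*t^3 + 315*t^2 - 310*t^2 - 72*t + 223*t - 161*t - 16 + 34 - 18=4*s^3 + s^2*(61*t + 4) + s*(250*t^2 + 9*t - 8) + 225*t^3 + 5*t^2 - 10*t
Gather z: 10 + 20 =30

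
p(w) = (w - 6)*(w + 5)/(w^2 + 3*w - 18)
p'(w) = (-2*w - 3)*(w - 6)*(w + 5)/(w^2 + 3*w - 18)^2 + (w - 6)/(w^2 + 3*w - 18) + (w + 5)/(w^2 + 3*w - 18) = 4*(w^2 + 6*w + 27)/(w^4 + 6*w^3 - 27*w^2 - 108*w + 324)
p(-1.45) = 1.31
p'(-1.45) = 0.20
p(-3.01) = 1.00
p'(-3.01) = 0.22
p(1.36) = 2.44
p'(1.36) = 1.02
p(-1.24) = 1.35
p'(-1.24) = 0.21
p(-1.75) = 1.25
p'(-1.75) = 0.19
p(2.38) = 5.14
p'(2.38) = 6.96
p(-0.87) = 1.43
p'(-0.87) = 0.23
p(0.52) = 1.87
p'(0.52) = 0.46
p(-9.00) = 1.67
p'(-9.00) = 0.17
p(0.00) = 1.67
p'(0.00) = 0.33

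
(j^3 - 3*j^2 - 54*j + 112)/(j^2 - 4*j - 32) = (j^2 + 5*j - 14)/(j + 4)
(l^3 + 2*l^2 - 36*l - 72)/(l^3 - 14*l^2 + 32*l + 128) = (l^2 - 36)/(l^2 - 16*l + 64)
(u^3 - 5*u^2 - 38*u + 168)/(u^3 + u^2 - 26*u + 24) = (u - 7)/(u - 1)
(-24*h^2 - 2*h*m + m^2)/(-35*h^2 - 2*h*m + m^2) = (24*h^2 + 2*h*m - m^2)/(35*h^2 + 2*h*m - m^2)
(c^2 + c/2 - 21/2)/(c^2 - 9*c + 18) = (c + 7/2)/(c - 6)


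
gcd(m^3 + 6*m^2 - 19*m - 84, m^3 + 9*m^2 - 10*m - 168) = m^2 + 3*m - 28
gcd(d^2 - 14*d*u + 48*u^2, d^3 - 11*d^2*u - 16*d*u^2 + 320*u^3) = -d + 8*u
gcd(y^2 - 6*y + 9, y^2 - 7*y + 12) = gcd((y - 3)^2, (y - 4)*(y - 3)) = y - 3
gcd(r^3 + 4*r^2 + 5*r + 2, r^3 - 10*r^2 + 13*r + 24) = r + 1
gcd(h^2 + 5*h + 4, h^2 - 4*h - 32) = h + 4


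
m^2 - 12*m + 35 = (m - 7)*(m - 5)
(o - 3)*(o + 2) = o^2 - o - 6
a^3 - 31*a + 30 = (a - 5)*(a - 1)*(a + 6)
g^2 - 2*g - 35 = (g - 7)*(g + 5)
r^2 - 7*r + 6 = (r - 6)*(r - 1)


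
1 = 1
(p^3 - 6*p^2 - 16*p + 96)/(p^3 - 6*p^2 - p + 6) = (p^2 - 16)/(p^2 - 1)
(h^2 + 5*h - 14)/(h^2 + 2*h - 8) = (h + 7)/(h + 4)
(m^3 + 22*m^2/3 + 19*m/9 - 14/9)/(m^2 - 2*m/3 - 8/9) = (3*m^2 + 20*m - 7)/(3*m - 4)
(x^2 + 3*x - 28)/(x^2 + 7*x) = (x - 4)/x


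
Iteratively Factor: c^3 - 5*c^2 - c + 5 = (c + 1)*(c^2 - 6*c + 5) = (c - 1)*(c + 1)*(c - 5)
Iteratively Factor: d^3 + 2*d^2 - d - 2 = (d + 1)*(d^2 + d - 2) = (d + 1)*(d + 2)*(d - 1)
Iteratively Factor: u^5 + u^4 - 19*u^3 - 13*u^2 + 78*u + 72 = (u + 4)*(u^4 - 3*u^3 - 7*u^2 + 15*u + 18) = (u + 1)*(u + 4)*(u^3 - 4*u^2 - 3*u + 18) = (u + 1)*(u + 2)*(u + 4)*(u^2 - 6*u + 9) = (u - 3)*(u + 1)*(u + 2)*(u + 4)*(u - 3)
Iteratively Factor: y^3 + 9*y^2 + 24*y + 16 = (y + 4)*(y^2 + 5*y + 4) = (y + 4)^2*(y + 1)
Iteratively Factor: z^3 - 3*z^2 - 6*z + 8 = (z + 2)*(z^2 - 5*z + 4) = (z - 1)*(z + 2)*(z - 4)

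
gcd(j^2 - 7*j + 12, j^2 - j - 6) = j - 3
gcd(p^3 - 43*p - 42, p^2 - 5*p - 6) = p + 1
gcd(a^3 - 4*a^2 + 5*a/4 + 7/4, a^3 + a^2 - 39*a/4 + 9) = 1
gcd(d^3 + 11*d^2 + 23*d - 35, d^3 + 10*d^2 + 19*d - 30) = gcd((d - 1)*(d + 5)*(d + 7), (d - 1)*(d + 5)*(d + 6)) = d^2 + 4*d - 5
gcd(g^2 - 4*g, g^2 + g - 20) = g - 4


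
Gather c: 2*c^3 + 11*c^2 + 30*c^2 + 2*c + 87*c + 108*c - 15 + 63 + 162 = 2*c^3 + 41*c^2 + 197*c + 210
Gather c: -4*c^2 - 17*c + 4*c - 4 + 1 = -4*c^2 - 13*c - 3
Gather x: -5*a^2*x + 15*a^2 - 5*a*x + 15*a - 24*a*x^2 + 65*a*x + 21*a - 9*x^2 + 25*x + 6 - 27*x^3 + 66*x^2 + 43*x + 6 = 15*a^2 + 36*a - 27*x^3 + x^2*(57 - 24*a) + x*(-5*a^2 + 60*a + 68) + 12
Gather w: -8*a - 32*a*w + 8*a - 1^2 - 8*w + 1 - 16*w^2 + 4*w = -16*w^2 + w*(-32*a - 4)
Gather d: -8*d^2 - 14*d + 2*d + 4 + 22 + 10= -8*d^2 - 12*d + 36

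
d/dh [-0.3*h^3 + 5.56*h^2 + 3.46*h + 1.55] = -0.9*h^2 + 11.12*h + 3.46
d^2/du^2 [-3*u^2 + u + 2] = -6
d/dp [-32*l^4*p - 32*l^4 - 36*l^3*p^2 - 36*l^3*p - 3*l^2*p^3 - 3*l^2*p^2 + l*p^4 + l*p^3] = l*(-32*l^3 - 72*l^2*p - 36*l^2 - 9*l*p^2 - 6*l*p + 4*p^3 + 3*p^2)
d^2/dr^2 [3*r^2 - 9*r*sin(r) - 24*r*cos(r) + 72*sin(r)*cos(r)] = 9*r*sin(r) + 24*r*cos(r) + 48*sin(r) - 144*sin(2*r) - 18*cos(r) + 6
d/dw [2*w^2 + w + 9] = 4*w + 1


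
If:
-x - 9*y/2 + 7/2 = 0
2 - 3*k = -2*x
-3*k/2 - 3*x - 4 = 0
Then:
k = -1/6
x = -5/4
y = 19/18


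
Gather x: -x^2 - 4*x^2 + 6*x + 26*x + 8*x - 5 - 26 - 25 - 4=-5*x^2 + 40*x - 60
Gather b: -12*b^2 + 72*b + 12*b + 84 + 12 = -12*b^2 + 84*b + 96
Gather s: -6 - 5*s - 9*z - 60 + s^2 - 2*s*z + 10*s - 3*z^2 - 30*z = s^2 + s*(5 - 2*z) - 3*z^2 - 39*z - 66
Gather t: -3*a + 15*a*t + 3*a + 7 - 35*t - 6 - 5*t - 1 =t*(15*a - 40)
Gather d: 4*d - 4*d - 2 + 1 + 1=0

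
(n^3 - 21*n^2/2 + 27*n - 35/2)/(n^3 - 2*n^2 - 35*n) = (2*n^2 - 7*n + 5)/(2*n*(n + 5))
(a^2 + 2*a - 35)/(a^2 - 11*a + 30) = (a + 7)/(a - 6)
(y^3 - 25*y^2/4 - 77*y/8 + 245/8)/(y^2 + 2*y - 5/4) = (4*y^2 - 35*y + 49)/(2*(2*y - 1))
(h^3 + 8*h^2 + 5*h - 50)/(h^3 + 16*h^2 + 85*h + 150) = (h - 2)/(h + 6)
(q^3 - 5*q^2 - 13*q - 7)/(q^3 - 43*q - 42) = (q + 1)/(q + 6)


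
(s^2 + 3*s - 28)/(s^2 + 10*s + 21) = (s - 4)/(s + 3)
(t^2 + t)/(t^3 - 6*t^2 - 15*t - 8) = t/(t^2 - 7*t - 8)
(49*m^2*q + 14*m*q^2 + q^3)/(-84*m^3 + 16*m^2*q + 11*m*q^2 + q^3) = q*(7*m + q)/(-12*m^2 + 4*m*q + q^2)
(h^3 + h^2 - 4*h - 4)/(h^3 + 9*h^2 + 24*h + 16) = (h^2 - 4)/(h^2 + 8*h + 16)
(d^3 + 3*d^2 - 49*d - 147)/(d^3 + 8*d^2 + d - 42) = (d - 7)/(d - 2)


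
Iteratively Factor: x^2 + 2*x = (x)*(x + 2)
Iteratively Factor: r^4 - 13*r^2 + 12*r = (r + 4)*(r^3 - 4*r^2 + 3*r) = r*(r + 4)*(r^2 - 4*r + 3) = r*(r - 3)*(r + 4)*(r - 1)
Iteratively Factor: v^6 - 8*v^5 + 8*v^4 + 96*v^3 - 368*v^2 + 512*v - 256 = (v - 2)*(v^5 - 6*v^4 - 4*v^3 + 88*v^2 - 192*v + 128) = (v - 2)^2*(v^4 - 4*v^3 - 12*v^2 + 64*v - 64) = (v - 4)*(v - 2)^2*(v^3 - 12*v + 16) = (v - 4)*(v - 2)^3*(v^2 + 2*v - 8) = (v - 4)*(v - 2)^3*(v + 4)*(v - 2)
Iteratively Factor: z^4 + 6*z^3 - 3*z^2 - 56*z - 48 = (z - 3)*(z^3 + 9*z^2 + 24*z + 16) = (z - 3)*(z + 1)*(z^2 + 8*z + 16) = (z - 3)*(z + 1)*(z + 4)*(z + 4)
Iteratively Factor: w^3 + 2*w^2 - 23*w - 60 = (w + 3)*(w^2 - w - 20) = (w + 3)*(w + 4)*(w - 5)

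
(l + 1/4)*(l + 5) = l^2 + 21*l/4 + 5/4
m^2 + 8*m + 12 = (m + 2)*(m + 6)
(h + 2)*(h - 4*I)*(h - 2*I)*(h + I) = h^4 + 2*h^3 - 5*I*h^3 - 2*h^2 - 10*I*h^2 - 4*h - 8*I*h - 16*I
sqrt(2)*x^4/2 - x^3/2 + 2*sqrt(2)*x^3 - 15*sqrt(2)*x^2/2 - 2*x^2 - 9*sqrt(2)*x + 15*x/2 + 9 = (x - 3)*(x + 6)*(x - sqrt(2)/2)*(sqrt(2)*x/2 + sqrt(2)/2)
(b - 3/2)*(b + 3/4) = b^2 - 3*b/4 - 9/8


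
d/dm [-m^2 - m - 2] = -2*m - 1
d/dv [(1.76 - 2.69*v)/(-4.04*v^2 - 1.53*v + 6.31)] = (-10.8676*v^2 + 14.2208*v - 14.2811)/(16.3216*v^4 + 12.3624*v^3 - 48.6439*v^2 - 19.3086*v + 39.8161)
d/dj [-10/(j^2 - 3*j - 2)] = 10*(2*j - 3)/(-j^2 + 3*j + 2)^2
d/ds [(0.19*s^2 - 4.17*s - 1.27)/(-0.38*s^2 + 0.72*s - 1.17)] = (-1.4478*s^2 - 1.4098*s + 5.7933)/(0.1444*s^4 - 0.5472*s^3 + 1.4076*s^2 - 1.6848*s + 1.3689)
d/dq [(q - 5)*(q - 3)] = 2*q - 8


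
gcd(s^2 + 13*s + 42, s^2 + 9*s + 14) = s + 7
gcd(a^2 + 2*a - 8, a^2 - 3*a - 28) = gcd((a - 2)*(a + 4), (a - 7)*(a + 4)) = a + 4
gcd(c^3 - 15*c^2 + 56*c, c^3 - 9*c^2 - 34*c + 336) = c^2 - 15*c + 56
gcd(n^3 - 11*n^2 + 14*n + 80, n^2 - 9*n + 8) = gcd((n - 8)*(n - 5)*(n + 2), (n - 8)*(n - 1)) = n - 8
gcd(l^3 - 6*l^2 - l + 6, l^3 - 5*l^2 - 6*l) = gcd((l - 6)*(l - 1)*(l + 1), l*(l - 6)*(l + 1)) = l^2 - 5*l - 6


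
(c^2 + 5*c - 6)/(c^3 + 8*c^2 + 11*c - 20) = (c + 6)/(c^2 + 9*c + 20)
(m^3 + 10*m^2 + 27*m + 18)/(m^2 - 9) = (m^2 + 7*m + 6)/(m - 3)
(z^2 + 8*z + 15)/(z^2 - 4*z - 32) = (z^2 + 8*z + 15)/(z^2 - 4*z - 32)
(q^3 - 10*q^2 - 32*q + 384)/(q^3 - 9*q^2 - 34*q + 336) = (q - 8)/(q - 7)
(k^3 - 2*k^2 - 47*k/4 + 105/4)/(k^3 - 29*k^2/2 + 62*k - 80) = (2*k^2 + k - 21)/(2*(k^2 - 12*k + 32))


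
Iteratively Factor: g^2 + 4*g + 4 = (g + 2)*(g + 2)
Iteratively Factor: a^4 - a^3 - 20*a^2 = (a)*(a^3 - a^2 - 20*a) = a*(a + 4)*(a^2 - 5*a) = a*(a - 5)*(a + 4)*(a)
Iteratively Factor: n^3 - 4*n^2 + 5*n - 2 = (n - 1)*(n^2 - 3*n + 2) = (n - 2)*(n - 1)*(n - 1)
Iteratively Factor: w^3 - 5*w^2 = (w - 5)*(w^2) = w*(w - 5)*(w)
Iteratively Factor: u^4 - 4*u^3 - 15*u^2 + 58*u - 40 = (u - 5)*(u^3 + u^2 - 10*u + 8) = (u - 5)*(u - 1)*(u^2 + 2*u - 8) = (u - 5)*(u - 1)*(u + 4)*(u - 2)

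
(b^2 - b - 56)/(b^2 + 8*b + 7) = (b - 8)/(b + 1)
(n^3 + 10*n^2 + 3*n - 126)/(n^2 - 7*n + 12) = (n^2 + 13*n + 42)/(n - 4)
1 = 1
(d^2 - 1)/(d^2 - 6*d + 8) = (d^2 - 1)/(d^2 - 6*d + 8)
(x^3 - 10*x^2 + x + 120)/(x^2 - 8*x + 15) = (x^2 - 5*x - 24)/(x - 3)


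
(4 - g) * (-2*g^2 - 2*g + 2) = 2*g^3 - 6*g^2 - 10*g + 8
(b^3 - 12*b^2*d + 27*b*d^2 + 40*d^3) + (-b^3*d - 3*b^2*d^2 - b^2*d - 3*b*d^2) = -b^3*d + b^3 - 3*b^2*d^2 - 13*b^2*d + 24*b*d^2 + 40*d^3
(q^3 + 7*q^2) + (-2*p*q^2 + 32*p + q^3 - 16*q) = -2*p*q^2 + 32*p + 2*q^3 + 7*q^2 - 16*q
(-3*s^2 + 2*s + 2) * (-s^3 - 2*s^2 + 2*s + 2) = 3*s^5 + 4*s^4 - 12*s^3 - 6*s^2 + 8*s + 4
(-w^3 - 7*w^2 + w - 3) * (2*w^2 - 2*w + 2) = -2*w^5 - 12*w^4 + 14*w^3 - 22*w^2 + 8*w - 6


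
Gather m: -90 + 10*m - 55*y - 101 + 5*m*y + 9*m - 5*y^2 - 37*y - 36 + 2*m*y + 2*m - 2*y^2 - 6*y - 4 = m*(7*y + 21) - 7*y^2 - 98*y - 231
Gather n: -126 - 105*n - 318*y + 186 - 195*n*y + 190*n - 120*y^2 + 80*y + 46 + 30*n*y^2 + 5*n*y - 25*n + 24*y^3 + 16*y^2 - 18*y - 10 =n*(30*y^2 - 190*y + 60) + 24*y^3 - 104*y^2 - 256*y + 96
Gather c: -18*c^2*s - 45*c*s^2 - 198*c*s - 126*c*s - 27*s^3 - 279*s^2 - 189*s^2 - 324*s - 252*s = -18*c^2*s + c*(-45*s^2 - 324*s) - 27*s^3 - 468*s^2 - 576*s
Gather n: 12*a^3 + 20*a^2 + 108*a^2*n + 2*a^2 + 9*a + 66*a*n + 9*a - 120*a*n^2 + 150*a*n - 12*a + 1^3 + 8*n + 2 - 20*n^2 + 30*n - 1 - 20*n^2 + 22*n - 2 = 12*a^3 + 22*a^2 + 6*a + n^2*(-120*a - 40) + n*(108*a^2 + 216*a + 60)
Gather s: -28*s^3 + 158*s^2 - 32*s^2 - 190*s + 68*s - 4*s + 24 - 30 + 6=-28*s^3 + 126*s^2 - 126*s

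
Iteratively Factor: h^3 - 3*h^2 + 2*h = (h - 1)*(h^2 - 2*h) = h*(h - 1)*(h - 2)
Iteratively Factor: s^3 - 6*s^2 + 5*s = (s)*(s^2 - 6*s + 5) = s*(s - 5)*(s - 1)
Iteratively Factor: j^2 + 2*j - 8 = (j - 2)*(j + 4)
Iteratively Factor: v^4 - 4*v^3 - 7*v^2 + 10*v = (v - 5)*(v^3 + v^2 - 2*v) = (v - 5)*(v - 1)*(v^2 + 2*v) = (v - 5)*(v - 1)*(v + 2)*(v)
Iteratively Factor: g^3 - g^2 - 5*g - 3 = (g - 3)*(g^2 + 2*g + 1) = (g - 3)*(g + 1)*(g + 1)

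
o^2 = o^2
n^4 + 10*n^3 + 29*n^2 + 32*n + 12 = (n + 1)^2*(n + 2)*(n + 6)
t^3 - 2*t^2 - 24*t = t*(t - 6)*(t + 4)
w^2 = w^2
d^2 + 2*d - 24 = (d - 4)*(d + 6)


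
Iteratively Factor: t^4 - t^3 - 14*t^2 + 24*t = (t + 4)*(t^3 - 5*t^2 + 6*t) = (t - 2)*(t + 4)*(t^2 - 3*t) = (t - 3)*(t - 2)*(t + 4)*(t)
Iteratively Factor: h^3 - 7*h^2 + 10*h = (h - 2)*(h^2 - 5*h) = h*(h - 2)*(h - 5)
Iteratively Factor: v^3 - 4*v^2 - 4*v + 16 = (v + 2)*(v^2 - 6*v + 8) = (v - 2)*(v + 2)*(v - 4)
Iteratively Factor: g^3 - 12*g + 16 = (g + 4)*(g^2 - 4*g + 4) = (g - 2)*(g + 4)*(g - 2)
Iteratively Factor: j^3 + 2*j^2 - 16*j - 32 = (j + 4)*(j^2 - 2*j - 8) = (j - 4)*(j + 4)*(j + 2)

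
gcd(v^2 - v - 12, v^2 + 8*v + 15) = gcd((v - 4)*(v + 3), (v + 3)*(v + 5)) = v + 3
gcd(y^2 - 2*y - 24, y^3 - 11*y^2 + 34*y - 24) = y - 6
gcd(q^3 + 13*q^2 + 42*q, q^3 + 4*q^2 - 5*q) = q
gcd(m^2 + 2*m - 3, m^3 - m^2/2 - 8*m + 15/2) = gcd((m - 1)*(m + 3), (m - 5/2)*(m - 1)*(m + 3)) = m^2 + 2*m - 3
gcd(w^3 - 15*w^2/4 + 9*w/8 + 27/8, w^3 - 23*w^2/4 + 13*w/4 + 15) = w - 3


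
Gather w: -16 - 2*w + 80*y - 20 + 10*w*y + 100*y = w*(10*y - 2) + 180*y - 36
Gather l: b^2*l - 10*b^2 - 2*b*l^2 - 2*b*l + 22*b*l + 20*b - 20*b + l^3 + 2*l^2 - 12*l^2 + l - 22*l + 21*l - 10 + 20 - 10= -10*b^2 + l^3 + l^2*(-2*b - 10) + l*(b^2 + 20*b)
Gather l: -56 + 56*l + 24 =56*l - 32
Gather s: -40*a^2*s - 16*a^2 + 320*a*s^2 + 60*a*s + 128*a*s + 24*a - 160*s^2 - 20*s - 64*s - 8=-16*a^2 + 24*a + s^2*(320*a - 160) + s*(-40*a^2 + 188*a - 84) - 8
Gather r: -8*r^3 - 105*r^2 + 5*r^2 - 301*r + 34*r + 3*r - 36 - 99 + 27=-8*r^3 - 100*r^2 - 264*r - 108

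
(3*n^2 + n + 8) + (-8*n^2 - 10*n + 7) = -5*n^2 - 9*n + 15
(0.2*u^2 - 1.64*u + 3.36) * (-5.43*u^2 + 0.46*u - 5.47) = -1.086*u^4 + 8.9972*u^3 - 20.0932*u^2 + 10.5164*u - 18.3792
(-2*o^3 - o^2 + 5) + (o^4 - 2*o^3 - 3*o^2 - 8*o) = o^4 - 4*o^3 - 4*o^2 - 8*o + 5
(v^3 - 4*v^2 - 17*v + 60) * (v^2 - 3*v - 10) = v^5 - 7*v^4 - 15*v^3 + 151*v^2 - 10*v - 600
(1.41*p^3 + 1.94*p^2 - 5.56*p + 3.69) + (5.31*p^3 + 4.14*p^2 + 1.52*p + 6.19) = 6.72*p^3 + 6.08*p^2 - 4.04*p + 9.88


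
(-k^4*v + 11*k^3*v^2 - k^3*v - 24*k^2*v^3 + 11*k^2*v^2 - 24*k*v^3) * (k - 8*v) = -k^5*v + 19*k^4*v^2 - k^4*v - 112*k^3*v^3 + 19*k^3*v^2 + 192*k^2*v^4 - 112*k^2*v^3 + 192*k*v^4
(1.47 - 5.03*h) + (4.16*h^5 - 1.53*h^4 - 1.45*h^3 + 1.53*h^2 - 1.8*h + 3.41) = 4.16*h^5 - 1.53*h^4 - 1.45*h^3 + 1.53*h^2 - 6.83*h + 4.88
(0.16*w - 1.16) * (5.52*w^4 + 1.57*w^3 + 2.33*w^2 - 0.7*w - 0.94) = 0.8832*w^5 - 6.152*w^4 - 1.4484*w^3 - 2.8148*w^2 + 0.6616*w + 1.0904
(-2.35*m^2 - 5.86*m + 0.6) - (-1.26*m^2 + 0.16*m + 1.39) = -1.09*m^2 - 6.02*m - 0.79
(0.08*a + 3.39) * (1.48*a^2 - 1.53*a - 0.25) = 0.1184*a^3 + 4.8948*a^2 - 5.2067*a - 0.8475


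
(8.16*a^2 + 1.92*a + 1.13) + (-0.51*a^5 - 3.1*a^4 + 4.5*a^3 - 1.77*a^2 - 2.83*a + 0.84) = -0.51*a^5 - 3.1*a^4 + 4.5*a^3 + 6.39*a^2 - 0.91*a + 1.97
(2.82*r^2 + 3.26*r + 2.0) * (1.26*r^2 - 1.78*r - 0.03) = 3.5532*r^4 - 0.912*r^3 - 3.3674*r^2 - 3.6578*r - 0.06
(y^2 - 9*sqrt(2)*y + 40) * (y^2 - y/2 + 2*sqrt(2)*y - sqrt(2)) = y^4 - 7*sqrt(2)*y^3 - y^3/2 + 4*y^2 + 7*sqrt(2)*y^2/2 - 2*y + 80*sqrt(2)*y - 40*sqrt(2)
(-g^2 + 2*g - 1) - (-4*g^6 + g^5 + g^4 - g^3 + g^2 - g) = 4*g^6 - g^5 - g^4 + g^3 - 2*g^2 + 3*g - 1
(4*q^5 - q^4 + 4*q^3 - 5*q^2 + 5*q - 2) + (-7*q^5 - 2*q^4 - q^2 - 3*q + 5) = -3*q^5 - 3*q^4 + 4*q^3 - 6*q^2 + 2*q + 3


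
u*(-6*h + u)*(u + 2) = -6*h*u^2 - 12*h*u + u^3 + 2*u^2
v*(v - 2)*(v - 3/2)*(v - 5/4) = v^4 - 19*v^3/4 + 59*v^2/8 - 15*v/4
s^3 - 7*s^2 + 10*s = s*(s - 5)*(s - 2)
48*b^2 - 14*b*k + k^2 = (-8*b + k)*(-6*b + k)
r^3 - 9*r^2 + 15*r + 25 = (r - 5)^2*(r + 1)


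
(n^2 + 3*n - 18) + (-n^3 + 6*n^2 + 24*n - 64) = -n^3 + 7*n^2 + 27*n - 82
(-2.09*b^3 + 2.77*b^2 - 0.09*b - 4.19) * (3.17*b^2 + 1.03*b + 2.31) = -6.6253*b^5 + 6.6282*b^4 - 2.2601*b^3 - 6.9763*b^2 - 4.5236*b - 9.6789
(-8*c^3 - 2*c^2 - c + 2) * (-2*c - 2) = 16*c^4 + 20*c^3 + 6*c^2 - 2*c - 4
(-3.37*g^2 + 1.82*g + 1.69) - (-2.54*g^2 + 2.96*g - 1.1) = -0.83*g^2 - 1.14*g + 2.79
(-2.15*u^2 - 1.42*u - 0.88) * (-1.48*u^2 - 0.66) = 3.182*u^4 + 2.1016*u^3 + 2.7214*u^2 + 0.9372*u + 0.5808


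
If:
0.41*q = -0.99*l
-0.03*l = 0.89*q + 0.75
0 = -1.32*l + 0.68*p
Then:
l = 0.35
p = 0.69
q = -0.85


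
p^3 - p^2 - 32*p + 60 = (p - 5)*(p - 2)*(p + 6)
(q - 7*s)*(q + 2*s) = q^2 - 5*q*s - 14*s^2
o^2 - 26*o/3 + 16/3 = (o - 8)*(o - 2/3)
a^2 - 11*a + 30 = (a - 6)*(a - 5)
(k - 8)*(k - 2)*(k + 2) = k^3 - 8*k^2 - 4*k + 32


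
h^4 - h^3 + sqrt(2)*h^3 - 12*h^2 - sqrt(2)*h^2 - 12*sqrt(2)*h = h*(h - 4)*(h + 3)*(h + sqrt(2))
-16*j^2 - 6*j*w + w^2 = (-8*j + w)*(2*j + w)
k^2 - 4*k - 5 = (k - 5)*(k + 1)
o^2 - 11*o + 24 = (o - 8)*(o - 3)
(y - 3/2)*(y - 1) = y^2 - 5*y/2 + 3/2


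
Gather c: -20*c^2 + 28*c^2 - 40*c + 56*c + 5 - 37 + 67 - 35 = 8*c^2 + 16*c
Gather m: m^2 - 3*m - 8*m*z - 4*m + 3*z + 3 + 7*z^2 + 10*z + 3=m^2 + m*(-8*z - 7) + 7*z^2 + 13*z + 6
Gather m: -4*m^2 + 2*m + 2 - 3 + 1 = -4*m^2 + 2*m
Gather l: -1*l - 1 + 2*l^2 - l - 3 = 2*l^2 - 2*l - 4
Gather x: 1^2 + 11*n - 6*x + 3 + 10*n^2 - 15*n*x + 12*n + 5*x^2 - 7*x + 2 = 10*n^2 + 23*n + 5*x^2 + x*(-15*n - 13) + 6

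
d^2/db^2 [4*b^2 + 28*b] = 8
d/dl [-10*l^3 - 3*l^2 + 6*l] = -30*l^2 - 6*l + 6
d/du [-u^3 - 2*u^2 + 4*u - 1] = -3*u^2 - 4*u + 4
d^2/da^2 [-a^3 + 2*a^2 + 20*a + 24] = 4 - 6*a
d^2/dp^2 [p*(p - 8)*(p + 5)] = 6*p - 6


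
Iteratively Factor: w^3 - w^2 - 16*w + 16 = (w - 1)*(w^2 - 16) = (w - 1)*(w + 4)*(w - 4)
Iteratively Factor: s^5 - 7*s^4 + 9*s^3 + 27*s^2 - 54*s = (s - 3)*(s^4 - 4*s^3 - 3*s^2 + 18*s) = (s - 3)^2*(s^3 - s^2 - 6*s) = s*(s - 3)^2*(s^2 - s - 6) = s*(s - 3)^3*(s + 2)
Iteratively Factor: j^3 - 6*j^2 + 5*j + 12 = (j - 4)*(j^2 - 2*j - 3) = (j - 4)*(j - 3)*(j + 1)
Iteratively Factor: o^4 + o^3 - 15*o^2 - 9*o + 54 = (o + 3)*(o^3 - 2*o^2 - 9*o + 18) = (o + 3)^2*(o^2 - 5*o + 6) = (o - 3)*(o + 3)^2*(o - 2)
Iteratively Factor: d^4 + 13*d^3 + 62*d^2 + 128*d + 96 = (d + 2)*(d^3 + 11*d^2 + 40*d + 48) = (d + 2)*(d + 4)*(d^2 + 7*d + 12) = (d + 2)*(d + 4)^2*(d + 3)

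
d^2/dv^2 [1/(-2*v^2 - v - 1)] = 2*(4*v^2 + 2*v - (4*v + 1)^2 + 2)/(2*v^2 + v + 1)^3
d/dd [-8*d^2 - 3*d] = -16*d - 3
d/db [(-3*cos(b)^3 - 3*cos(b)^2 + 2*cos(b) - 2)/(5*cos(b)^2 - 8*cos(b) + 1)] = (15*cos(b)^4 - 48*cos(b)^3 - 5*cos(b)^2 - 14*cos(b) + 14)*sin(b)/(5*sin(b)^2 + 8*cos(b) - 6)^2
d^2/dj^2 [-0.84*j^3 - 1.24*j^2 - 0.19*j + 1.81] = -5.04*j - 2.48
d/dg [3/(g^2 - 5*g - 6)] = 3*(5 - 2*g)/(-g^2 + 5*g + 6)^2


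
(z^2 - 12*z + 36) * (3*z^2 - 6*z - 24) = 3*z^4 - 42*z^3 + 156*z^2 + 72*z - 864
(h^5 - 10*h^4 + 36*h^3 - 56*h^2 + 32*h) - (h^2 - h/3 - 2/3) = h^5 - 10*h^4 + 36*h^3 - 57*h^2 + 97*h/3 + 2/3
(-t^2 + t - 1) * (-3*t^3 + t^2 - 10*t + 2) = 3*t^5 - 4*t^4 + 14*t^3 - 13*t^2 + 12*t - 2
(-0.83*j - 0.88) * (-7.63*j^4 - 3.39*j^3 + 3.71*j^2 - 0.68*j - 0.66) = 6.3329*j^5 + 9.5281*j^4 - 0.0960999999999999*j^3 - 2.7004*j^2 + 1.1462*j + 0.5808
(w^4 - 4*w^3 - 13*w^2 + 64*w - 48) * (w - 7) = w^5 - 11*w^4 + 15*w^3 + 155*w^2 - 496*w + 336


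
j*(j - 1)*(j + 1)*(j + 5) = j^4 + 5*j^3 - j^2 - 5*j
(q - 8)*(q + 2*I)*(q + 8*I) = q^3 - 8*q^2 + 10*I*q^2 - 16*q - 80*I*q + 128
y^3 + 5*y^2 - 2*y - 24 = (y - 2)*(y + 3)*(y + 4)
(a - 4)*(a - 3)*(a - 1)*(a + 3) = a^4 - 5*a^3 - 5*a^2 + 45*a - 36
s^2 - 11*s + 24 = (s - 8)*(s - 3)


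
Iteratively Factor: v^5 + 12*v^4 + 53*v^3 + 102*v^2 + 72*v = (v + 3)*(v^4 + 9*v^3 + 26*v^2 + 24*v) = (v + 2)*(v + 3)*(v^3 + 7*v^2 + 12*v) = (v + 2)*(v + 3)^2*(v^2 + 4*v) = (v + 2)*(v + 3)^2*(v + 4)*(v)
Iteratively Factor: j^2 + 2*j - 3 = (j + 3)*(j - 1)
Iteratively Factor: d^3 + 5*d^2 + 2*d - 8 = (d - 1)*(d^2 + 6*d + 8) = (d - 1)*(d + 4)*(d + 2)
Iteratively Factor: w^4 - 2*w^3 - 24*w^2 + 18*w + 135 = (w - 3)*(w^3 + w^2 - 21*w - 45) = (w - 3)*(w + 3)*(w^2 - 2*w - 15) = (w - 3)*(w + 3)^2*(w - 5)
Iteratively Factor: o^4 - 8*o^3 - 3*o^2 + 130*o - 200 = (o - 5)*(o^3 - 3*o^2 - 18*o + 40) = (o - 5)*(o + 4)*(o^2 - 7*o + 10) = (o - 5)*(o - 2)*(o + 4)*(o - 5)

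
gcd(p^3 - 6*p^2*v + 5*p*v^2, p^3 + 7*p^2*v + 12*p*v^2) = p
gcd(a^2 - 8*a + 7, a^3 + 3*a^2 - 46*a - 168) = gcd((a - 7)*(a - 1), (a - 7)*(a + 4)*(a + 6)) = a - 7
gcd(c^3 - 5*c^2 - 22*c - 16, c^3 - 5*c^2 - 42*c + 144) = c - 8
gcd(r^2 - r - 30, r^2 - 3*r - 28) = 1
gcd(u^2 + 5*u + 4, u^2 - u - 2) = u + 1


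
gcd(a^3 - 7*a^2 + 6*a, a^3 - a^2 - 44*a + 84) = a - 6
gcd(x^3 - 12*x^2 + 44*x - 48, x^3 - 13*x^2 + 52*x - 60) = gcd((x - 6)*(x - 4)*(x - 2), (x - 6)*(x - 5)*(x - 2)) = x^2 - 8*x + 12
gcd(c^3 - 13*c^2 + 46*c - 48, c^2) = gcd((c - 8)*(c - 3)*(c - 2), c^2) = 1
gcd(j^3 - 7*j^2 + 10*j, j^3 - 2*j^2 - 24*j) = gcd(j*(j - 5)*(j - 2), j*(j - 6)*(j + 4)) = j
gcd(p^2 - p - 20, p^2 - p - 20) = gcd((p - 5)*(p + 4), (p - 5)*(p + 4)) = p^2 - p - 20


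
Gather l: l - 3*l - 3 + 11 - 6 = 2 - 2*l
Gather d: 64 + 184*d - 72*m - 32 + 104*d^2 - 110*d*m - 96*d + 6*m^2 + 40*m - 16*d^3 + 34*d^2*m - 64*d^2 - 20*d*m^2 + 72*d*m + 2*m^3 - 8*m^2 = -16*d^3 + d^2*(34*m + 40) + d*(-20*m^2 - 38*m + 88) + 2*m^3 - 2*m^2 - 32*m + 32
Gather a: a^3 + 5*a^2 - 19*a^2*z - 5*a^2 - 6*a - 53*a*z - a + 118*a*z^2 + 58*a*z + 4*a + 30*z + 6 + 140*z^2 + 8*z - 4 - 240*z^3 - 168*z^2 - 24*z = a^3 - 19*a^2*z + a*(118*z^2 + 5*z - 3) - 240*z^3 - 28*z^2 + 14*z + 2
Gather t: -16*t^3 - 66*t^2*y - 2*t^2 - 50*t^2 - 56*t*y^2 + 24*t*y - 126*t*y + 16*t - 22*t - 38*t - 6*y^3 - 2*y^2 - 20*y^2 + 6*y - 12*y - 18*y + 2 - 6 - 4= -16*t^3 + t^2*(-66*y - 52) + t*(-56*y^2 - 102*y - 44) - 6*y^3 - 22*y^2 - 24*y - 8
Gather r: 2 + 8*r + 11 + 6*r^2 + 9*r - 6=6*r^2 + 17*r + 7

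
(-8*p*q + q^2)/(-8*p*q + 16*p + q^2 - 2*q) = q/(q - 2)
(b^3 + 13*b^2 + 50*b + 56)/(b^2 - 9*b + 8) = (b^3 + 13*b^2 + 50*b + 56)/(b^2 - 9*b + 8)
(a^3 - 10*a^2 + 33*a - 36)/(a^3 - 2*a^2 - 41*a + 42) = (a^3 - 10*a^2 + 33*a - 36)/(a^3 - 2*a^2 - 41*a + 42)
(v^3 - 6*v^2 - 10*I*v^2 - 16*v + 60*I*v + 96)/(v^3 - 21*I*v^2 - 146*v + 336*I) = (v^2 - 2*v*(3 + I) + 12*I)/(v^2 - 13*I*v - 42)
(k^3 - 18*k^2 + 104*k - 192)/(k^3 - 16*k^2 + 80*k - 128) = (k - 6)/(k - 4)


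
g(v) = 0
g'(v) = 0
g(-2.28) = 0.00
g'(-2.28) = 0.00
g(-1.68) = 0.00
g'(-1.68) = 0.00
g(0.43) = 0.00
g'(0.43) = 0.00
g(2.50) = 0.00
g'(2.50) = 0.00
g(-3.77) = 0.00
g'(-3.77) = 0.00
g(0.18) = 0.00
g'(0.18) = 0.00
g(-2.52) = 0.00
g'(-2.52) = 0.00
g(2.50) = 0.00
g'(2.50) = 0.00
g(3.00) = 0.00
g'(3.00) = 0.00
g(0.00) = 0.00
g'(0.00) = 0.00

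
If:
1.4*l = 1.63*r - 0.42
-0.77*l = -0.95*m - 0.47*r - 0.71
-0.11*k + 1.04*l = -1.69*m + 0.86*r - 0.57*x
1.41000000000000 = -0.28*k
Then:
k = -5.04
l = 1.20266836286285 - 0.598103729724565*x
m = -0.230628180186334*x - 0.411098947713654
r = 1.29063540368588 - 0.513708724916804*x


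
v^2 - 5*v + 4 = (v - 4)*(v - 1)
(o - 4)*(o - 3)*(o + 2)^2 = o^4 - 3*o^3 - 12*o^2 + 20*o + 48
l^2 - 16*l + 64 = (l - 8)^2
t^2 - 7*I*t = t*(t - 7*I)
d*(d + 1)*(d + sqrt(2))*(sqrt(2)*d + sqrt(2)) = sqrt(2)*d^4 + 2*d^3 + 2*sqrt(2)*d^3 + sqrt(2)*d^2 + 4*d^2 + 2*d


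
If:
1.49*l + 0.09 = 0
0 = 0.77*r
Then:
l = -0.06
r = 0.00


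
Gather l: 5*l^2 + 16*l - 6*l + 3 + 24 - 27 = 5*l^2 + 10*l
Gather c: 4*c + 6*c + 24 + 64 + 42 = 10*c + 130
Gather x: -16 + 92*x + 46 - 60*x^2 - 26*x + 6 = -60*x^2 + 66*x + 36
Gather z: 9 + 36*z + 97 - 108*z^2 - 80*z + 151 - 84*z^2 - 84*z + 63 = -192*z^2 - 128*z + 320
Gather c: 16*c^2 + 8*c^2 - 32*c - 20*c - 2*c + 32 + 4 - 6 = 24*c^2 - 54*c + 30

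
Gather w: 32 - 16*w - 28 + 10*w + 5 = 9 - 6*w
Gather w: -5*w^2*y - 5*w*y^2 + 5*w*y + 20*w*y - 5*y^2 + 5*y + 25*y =-5*w^2*y + w*(-5*y^2 + 25*y) - 5*y^2 + 30*y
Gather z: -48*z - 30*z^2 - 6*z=-30*z^2 - 54*z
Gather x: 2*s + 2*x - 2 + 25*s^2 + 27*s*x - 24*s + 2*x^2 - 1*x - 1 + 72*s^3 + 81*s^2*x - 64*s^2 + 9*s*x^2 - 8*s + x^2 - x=72*s^3 - 39*s^2 - 30*s + x^2*(9*s + 3) + x*(81*s^2 + 27*s) - 3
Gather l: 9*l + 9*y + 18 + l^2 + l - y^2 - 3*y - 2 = l^2 + 10*l - y^2 + 6*y + 16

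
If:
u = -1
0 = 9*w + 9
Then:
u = -1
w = -1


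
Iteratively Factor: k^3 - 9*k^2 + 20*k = (k)*(k^2 - 9*k + 20) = k*(k - 4)*(k - 5)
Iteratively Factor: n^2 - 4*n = (n)*(n - 4)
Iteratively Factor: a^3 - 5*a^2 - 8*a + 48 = (a + 3)*(a^2 - 8*a + 16) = (a - 4)*(a + 3)*(a - 4)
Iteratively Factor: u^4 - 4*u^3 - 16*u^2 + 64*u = (u - 4)*(u^3 - 16*u) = u*(u - 4)*(u^2 - 16) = u*(u - 4)^2*(u + 4)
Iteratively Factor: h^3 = (h)*(h^2) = h^2*(h)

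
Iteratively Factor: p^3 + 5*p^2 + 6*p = (p)*(p^2 + 5*p + 6) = p*(p + 3)*(p + 2)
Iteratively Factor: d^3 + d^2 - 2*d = (d)*(d^2 + d - 2) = d*(d - 1)*(d + 2)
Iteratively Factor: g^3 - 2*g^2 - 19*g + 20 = (g - 5)*(g^2 + 3*g - 4) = (g - 5)*(g - 1)*(g + 4)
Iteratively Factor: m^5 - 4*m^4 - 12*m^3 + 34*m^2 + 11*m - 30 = (m - 1)*(m^4 - 3*m^3 - 15*m^2 + 19*m + 30) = (m - 5)*(m - 1)*(m^3 + 2*m^2 - 5*m - 6) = (m - 5)*(m - 2)*(m - 1)*(m^2 + 4*m + 3) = (m - 5)*(m - 2)*(m - 1)*(m + 1)*(m + 3)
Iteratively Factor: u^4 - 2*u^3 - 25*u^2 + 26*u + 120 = (u - 5)*(u^3 + 3*u^2 - 10*u - 24) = (u - 5)*(u - 3)*(u^2 + 6*u + 8) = (u - 5)*(u - 3)*(u + 2)*(u + 4)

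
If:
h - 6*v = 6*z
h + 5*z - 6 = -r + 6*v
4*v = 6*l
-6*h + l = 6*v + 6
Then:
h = 24*z/31 - 27/31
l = -18*z/31 - 3/31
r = 6 - 11*z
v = -27*z/31 - 9/62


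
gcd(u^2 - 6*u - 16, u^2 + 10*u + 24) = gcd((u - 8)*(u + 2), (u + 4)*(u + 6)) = 1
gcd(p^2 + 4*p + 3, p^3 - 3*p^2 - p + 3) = p + 1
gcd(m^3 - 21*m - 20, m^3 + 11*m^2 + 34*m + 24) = m^2 + 5*m + 4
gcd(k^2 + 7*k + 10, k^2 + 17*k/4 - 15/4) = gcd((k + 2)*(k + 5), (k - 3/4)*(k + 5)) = k + 5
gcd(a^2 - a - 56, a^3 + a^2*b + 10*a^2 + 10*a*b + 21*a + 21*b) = a + 7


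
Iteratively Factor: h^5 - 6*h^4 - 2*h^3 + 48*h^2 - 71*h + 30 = (h + 3)*(h^4 - 9*h^3 + 25*h^2 - 27*h + 10) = (h - 1)*(h + 3)*(h^3 - 8*h^2 + 17*h - 10) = (h - 2)*(h - 1)*(h + 3)*(h^2 - 6*h + 5) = (h - 5)*(h - 2)*(h - 1)*(h + 3)*(h - 1)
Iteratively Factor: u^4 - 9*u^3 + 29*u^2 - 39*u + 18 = (u - 1)*(u^3 - 8*u^2 + 21*u - 18) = (u - 3)*(u - 1)*(u^2 - 5*u + 6) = (u - 3)^2*(u - 1)*(u - 2)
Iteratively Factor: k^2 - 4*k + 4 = (k - 2)*(k - 2)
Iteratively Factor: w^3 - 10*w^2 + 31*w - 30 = (w - 2)*(w^2 - 8*w + 15) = (w - 5)*(w - 2)*(w - 3)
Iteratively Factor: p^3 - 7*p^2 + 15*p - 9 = (p - 1)*(p^2 - 6*p + 9) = (p - 3)*(p - 1)*(p - 3)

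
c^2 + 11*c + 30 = (c + 5)*(c + 6)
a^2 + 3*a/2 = a*(a + 3/2)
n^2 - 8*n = n*(n - 8)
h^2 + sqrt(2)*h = h*(h + sqrt(2))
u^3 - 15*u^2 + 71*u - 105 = (u - 7)*(u - 5)*(u - 3)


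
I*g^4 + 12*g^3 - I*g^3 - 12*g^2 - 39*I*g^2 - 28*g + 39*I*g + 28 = (g - 7*I)*(g - 4*I)*(g - I)*(I*g - I)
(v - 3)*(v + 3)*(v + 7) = v^3 + 7*v^2 - 9*v - 63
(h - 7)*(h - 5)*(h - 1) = h^3 - 13*h^2 + 47*h - 35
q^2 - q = q*(q - 1)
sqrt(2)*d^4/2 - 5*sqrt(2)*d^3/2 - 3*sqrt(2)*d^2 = d^2*(d - 6)*(sqrt(2)*d/2 + sqrt(2)/2)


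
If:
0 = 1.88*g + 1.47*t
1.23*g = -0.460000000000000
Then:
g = -0.37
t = 0.48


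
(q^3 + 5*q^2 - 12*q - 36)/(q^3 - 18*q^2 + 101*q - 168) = (q^2 + 8*q + 12)/(q^2 - 15*q + 56)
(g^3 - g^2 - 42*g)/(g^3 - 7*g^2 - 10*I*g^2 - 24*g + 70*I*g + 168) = g*(g + 6)/(g^2 - 10*I*g - 24)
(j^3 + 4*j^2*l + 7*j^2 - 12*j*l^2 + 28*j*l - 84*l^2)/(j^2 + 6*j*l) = j - 2*l + 7 - 14*l/j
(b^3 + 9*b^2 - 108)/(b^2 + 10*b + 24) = (b^2 + 3*b - 18)/(b + 4)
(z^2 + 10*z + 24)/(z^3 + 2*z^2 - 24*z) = (z + 4)/(z*(z - 4))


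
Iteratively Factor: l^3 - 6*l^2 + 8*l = (l - 2)*(l^2 - 4*l) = l*(l - 2)*(l - 4)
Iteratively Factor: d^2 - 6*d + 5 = (d - 5)*(d - 1)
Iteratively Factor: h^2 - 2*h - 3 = (h - 3)*(h + 1)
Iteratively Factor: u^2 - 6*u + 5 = (u - 5)*(u - 1)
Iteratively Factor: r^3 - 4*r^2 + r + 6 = (r - 2)*(r^2 - 2*r - 3) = (r - 3)*(r - 2)*(r + 1)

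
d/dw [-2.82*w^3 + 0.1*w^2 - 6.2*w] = -8.46*w^2 + 0.2*w - 6.2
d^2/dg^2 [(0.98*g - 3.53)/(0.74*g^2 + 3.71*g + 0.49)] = ((0.98*g - 3.53)*(1.48*g + 3.71)*(2.96*g + 7.42) - (4.3512*g + 2.0472)*(0.74*g^2 + 3.71*g + 0.49))/(0.74*g^2 + 3.71*g + 0.49)^3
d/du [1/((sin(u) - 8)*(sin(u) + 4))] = 2*(2 - sin(u))*cos(u)/((sin(u) - 8)^2*(sin(u) + 4)^2)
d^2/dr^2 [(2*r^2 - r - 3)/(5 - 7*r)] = 264/(343*r^3 - 735*r^2 + 525*r - 125)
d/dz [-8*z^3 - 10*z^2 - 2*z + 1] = -24*z^2 - 20*z - 2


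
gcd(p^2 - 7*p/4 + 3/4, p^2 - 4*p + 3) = p - 1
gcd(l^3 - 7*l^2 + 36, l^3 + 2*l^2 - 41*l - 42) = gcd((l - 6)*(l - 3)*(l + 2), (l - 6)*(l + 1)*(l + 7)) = l - 6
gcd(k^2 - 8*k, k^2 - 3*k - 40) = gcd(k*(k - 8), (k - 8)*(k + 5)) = k - 8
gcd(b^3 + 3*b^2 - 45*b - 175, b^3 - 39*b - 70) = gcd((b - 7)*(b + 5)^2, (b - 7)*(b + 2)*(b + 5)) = b^2 - 2*b - 35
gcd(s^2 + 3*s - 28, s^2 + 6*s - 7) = s + 7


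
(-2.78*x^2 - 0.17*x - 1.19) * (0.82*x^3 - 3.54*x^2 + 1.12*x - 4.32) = -2.2796*x^5 + 9.7018*x^4 - 3.4876*x^3 + 16.0318*x^2 - 0.5984*x + 5.1408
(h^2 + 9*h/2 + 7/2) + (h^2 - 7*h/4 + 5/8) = 2*h^2 + 11*h/4 + 33/8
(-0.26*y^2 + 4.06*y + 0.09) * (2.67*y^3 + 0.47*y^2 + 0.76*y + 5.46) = -0.6942*y^5 + 10.718*y^4 + 1.9509*y^3 + 1.7083*y^2 + 22.236*y + 0.4914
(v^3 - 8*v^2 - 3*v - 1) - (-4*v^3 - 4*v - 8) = 5*v^3 - 8*v^2 + v + 7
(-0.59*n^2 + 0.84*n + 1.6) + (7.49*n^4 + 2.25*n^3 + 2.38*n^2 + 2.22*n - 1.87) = 7.49*n^4 + 2.25*n^3 + 1.79*n^2 + 3.06*n - 0.27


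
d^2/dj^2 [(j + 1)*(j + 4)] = 2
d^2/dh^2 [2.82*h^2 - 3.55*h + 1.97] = 5.64000000000000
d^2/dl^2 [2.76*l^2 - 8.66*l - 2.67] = 5.52000000000000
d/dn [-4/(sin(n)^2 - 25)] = 8*sin(n)*cos(n)/(sin(n)^2 - 25)^2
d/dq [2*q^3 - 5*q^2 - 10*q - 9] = 6*q^2 - 10*q - 10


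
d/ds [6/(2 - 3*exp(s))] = 18*exp(s)/(3*exp(s) - 2)^2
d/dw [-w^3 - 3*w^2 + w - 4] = -3*w^2 - 6*w + 1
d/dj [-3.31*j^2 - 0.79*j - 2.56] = -6.62*j - 0.79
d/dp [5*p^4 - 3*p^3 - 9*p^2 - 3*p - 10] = 20*p^3 - 9*p^2 - 18*p - 3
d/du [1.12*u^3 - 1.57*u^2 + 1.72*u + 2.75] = 3.36*u^2 - 3.14*u + 1.72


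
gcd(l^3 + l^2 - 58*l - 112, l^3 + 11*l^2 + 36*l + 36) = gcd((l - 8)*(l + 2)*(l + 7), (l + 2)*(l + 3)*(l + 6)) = l + 2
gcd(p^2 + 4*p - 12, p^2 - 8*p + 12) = p - 2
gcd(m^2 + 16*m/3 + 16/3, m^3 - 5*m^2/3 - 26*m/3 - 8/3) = 1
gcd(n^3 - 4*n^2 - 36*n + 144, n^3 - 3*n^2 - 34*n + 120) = n^2 + 2*n - 24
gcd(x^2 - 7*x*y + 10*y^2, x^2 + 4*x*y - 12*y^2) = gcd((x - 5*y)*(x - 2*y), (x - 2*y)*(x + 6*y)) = x - 2*y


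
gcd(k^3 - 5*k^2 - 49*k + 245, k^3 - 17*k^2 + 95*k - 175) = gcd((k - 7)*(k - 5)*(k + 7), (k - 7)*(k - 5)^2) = k^2 - 12*k + 35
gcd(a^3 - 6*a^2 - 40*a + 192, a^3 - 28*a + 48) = a^2 + 2*a - 24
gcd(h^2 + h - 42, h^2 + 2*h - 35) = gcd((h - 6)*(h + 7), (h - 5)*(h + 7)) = h + 7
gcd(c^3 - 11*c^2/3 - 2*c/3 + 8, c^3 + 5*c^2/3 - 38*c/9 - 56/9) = c^2 - 2*c/3 - 8/3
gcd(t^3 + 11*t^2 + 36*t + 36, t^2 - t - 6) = t + 2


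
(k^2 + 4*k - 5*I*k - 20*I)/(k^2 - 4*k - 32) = (k - 5*I)/(k - 8)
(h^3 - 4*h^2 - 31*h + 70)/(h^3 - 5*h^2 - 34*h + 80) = (h - 7)/(h - 8)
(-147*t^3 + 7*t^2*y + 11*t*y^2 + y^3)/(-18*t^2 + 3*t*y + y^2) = (49*t^2 + 14*t*y + y^2)/(6*t + y)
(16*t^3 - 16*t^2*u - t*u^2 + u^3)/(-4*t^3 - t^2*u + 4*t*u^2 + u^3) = (-4*t + u)/(t + u)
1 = 1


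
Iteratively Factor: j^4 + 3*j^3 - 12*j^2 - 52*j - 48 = (j - 4)*(j^3 + 7*j^2 + 16*j + 12) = (j - 4)*(j + 2)*(j^2 + 5*j + 6) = (j - 4)*(j + 2)*(j + 3)*(j + 2)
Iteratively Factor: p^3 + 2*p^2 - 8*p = (p)*(p^2 + 2*p - 8) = p*(p + 4)*(p - 2)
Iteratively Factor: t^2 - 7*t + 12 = (t - 3)*(t - 4)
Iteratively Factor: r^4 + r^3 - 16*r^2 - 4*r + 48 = (r - 3)*(r^3 + 4*r^2 - 4*r - 16) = (r - 3)*(r + 4)*(r^2 - 4) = (r - 3)*(r - 2)*(r + 4)*(r + 2)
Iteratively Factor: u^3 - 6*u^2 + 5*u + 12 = (u - 4)*(u^2 - 2*u - 3) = (u - 4)*(u + 1)*(u - 3)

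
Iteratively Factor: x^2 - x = (x)*(x - 1)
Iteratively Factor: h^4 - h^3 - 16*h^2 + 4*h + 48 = (h - 4)*(h^3 + 3*h^2 - 4*h - 12) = (h - 4)*(h + 2)*(h^2 + h - 6) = (h - 4)*(h + 2)*(h + 3)*(h - 2)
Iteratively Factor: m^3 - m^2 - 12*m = (m - 4)*(m^2 + 3*m) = (m - 4)*(m + 3)*(m)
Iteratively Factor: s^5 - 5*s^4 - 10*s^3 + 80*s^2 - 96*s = (s + 4)*(s^4 - 9*s^3 + 26*s^2 - 24*s) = (s - 4)*(s + 4)*(s^3 - 5*s^2 + 6*s) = (s - 4)*(s - 3)*(s + 4)*(s^2 - 2*s) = s*(s - 4)*(s - 3)*(s + 4)*(s - 2)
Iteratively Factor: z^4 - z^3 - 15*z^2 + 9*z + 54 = (z - 3)*(z^3 + 2*z^2 - 9*z - 18) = (z - 3)*(z + 2)*(z^2 - 9) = (z - 3)^2*(z + 2)*(z + 3)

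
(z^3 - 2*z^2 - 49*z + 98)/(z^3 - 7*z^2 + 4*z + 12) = (z^2 - 49)/(z^2 - 5*z - 6)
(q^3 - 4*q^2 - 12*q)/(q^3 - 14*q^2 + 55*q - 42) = q*(q + 2)/(q^2 - 8*q + 7)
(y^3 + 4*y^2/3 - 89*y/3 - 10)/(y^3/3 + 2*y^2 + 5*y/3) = (3*y^3 + 4*y^2 - 89*y - 30)/(y*(y^2 + 6*y + 5))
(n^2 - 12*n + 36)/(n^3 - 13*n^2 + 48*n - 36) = 1/(n - 1)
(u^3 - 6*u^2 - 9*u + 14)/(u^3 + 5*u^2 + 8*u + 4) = (u^2 - 8*u + 7)/(u^2 + 3*u + 2)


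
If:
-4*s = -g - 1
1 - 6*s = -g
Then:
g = -1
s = 0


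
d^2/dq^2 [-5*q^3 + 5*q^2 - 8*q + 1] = 10 - 30*q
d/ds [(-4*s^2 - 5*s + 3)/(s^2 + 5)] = (5*s^2 - 46*s - 25)/(s^4 + 10*s^2 + 25)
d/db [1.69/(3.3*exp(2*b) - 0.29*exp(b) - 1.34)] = (0.4901 - 11.154*exp(b))*exp(b)/(-3.3*exp(2*b) + 0.29*exp(b) + 1.34)^2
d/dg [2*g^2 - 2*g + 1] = 4*g - 2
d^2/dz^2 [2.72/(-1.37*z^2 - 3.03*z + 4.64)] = (10.210336*z^2 + 22.581984*z - 2.72*(2.74*z + 3.03)*(5.48*z + 6.06) - 34.580992)/(1.37*z^2 + 3.03*z - 4.64)^3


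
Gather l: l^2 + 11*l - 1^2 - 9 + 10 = l^2 + 11*l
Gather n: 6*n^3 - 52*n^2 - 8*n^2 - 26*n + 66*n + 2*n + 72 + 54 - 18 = 6*n^3 - 60*n^2 + 42*n + 108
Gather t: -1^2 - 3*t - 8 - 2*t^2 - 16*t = -2*t^2 - 19*t - 9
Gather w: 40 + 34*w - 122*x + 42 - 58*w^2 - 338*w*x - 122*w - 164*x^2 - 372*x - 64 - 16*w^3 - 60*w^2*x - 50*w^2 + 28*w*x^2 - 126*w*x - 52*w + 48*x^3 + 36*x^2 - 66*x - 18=-16*w^3 + w^2*(-60*x - 108) + w*(28*x^2 - 464*x - 140) + 48*x^3 - 128*x^2 - 560*x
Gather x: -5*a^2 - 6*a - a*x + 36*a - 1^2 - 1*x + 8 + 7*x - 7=-5*a^2 + 30*a + x*(6 - a)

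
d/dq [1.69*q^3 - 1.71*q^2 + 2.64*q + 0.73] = 5.07*q^2 - 3.42*q + 2.64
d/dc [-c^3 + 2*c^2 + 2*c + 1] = -3*c^2 + 4*c + 2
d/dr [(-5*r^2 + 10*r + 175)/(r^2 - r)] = 5*(-r^2 - 70*r + 35)/(r^2*(r^2 - 2*r + 1))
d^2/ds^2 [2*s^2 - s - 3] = 4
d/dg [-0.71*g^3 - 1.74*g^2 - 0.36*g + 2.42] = -2.13*g^2 - 3.48*g - 0.36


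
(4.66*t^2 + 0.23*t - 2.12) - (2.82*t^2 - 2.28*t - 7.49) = 1.84*t^2 + 2.51*t + 5.37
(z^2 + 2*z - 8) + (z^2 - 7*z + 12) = 2*z^2 - 5*z + 4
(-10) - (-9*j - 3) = 9*j - 7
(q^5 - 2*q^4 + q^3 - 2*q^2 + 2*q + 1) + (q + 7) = q^5 - 2*q^4 + q^3 - 2*q^2 + 3*q + 8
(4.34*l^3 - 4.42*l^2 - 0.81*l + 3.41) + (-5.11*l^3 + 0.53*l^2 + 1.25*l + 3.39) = -0.77*l^3 - 3.89*l^2 + 0.44*l + 6.8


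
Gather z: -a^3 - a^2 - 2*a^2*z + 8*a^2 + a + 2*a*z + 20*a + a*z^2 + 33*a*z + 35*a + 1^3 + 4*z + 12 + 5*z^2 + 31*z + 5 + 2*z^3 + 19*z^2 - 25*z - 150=-a^3 + 7*a^2 + 56*a + 2*z^3 + z^2*(a + 24) + z*(-2*a^2 + 35*a + 10) - 132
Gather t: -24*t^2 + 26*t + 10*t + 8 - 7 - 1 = -24*t^2 + 36*t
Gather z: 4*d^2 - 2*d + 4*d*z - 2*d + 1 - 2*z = 4*d^2 - 4*d + z*(4*d - 2) + 1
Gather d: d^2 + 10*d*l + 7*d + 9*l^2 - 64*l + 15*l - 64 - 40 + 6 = d^2 + d*(10*l + 7) + 9*l^2 - 49*l - 98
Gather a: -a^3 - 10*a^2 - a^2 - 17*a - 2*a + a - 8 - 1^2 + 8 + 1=-a^3 - 11*a^2 - 18*a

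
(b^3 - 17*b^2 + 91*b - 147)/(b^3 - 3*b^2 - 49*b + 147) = (b - 7)/(b + 7)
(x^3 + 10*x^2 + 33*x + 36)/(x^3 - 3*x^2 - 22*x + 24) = (x^2 + 6*x + 9)/(x^2 - 7*x + 6)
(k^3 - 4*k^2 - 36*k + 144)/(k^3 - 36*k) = (k - 4)/k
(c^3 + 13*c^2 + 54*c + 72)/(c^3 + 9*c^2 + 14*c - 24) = (c + 3)/(c - 1)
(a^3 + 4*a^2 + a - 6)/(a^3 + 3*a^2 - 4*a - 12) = (a - 1)/(a - 2)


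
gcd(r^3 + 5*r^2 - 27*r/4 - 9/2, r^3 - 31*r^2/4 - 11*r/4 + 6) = 1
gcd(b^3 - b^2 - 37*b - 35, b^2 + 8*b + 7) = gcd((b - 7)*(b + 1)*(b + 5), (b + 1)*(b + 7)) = b + 1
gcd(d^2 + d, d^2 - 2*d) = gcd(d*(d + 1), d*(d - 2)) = d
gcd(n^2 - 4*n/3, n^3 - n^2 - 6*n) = n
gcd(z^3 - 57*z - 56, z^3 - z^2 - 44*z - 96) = z - 8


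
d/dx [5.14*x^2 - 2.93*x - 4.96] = 10.28*x - 2.93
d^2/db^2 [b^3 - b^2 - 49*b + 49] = 6*b - 2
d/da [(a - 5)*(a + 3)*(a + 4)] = 3*a^2 + 4*a - 23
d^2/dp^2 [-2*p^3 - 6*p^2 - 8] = -12*p - 12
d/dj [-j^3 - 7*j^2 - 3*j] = -3*j^2 - 14*j - 3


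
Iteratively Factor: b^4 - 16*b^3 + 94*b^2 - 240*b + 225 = (b - 5)*(b^3 - 11*b^2 + 39*b - 45) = (b - 5)*(b - 3)*(b^2 - 8*b + 15) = (b - 5)*(b - 3)^2*(b - 5)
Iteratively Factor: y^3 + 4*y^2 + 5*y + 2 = (y + 2)*(y^2 + 2*y + 1) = (y + 1)*(y + 2)*(y + 1)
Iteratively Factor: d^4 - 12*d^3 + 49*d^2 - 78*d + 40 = (d - 4)*(d^3 - 8*d^2 + 17*d - 10) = (d - 5)*(d - 4)*(d^2 - 3*d + 2) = (d - 5)*(d - 4)*(d - 1)*(d - 2)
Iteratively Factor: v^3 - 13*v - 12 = (v + 3)*(v^2 - 3*v - 4) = (v + 1)*(v + 3)*(v - 4)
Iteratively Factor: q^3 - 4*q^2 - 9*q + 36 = (q + 3)*(q^2 - 7*q + 12) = (q - 3)*(q + 3)*(q - 4)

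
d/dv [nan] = 0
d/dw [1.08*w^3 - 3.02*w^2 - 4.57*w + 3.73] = 3.24*w^2 - 6.04*w - 4.57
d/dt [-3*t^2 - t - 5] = -6*t - 1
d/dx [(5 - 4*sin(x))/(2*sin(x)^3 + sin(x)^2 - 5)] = 2*(8*sin(x)^3 - 13*sin(x)^2 - 5*sin(x) + 10)*cos(x)/(2*sin(x)^3 + sin(x)^2 - 5)^2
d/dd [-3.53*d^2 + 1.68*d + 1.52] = 1.68 - 7.06*d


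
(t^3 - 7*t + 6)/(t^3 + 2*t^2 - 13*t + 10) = (t + 3)/(t + 5)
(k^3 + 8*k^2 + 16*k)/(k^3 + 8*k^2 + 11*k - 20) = k*(k + 4)/(k^2 + 4*k - 5)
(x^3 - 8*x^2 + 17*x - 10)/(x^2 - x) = x - 7 + 10/x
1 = 1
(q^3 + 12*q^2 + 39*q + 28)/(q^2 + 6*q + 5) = (q^2 + 11*q + 28)/(q + 5)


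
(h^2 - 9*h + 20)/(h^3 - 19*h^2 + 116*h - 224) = (h - 5)/(h^2 - 15*h + 56)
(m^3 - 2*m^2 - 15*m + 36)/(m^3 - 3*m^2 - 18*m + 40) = (m^2 - 6*m + 9)/(m^2 - 7*m + 10)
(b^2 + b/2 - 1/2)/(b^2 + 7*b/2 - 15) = (2*b^2 + b - 1)/(2*b^2 + 7*b - 30)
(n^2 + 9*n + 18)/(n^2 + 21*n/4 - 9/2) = 4*(n + 3)/(4*n - 3)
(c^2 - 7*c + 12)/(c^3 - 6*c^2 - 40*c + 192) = (c - 3)/(c^2 - 2*c - 48)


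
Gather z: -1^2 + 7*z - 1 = 7*z - 2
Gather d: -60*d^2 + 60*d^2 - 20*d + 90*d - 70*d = 0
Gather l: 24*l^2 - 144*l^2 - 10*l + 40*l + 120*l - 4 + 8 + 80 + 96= -120*l^2 + 150*l + 180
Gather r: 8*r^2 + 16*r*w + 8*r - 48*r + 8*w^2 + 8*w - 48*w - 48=8*r^2 + r*(16*w - 40) + 8*w^2 - 40*w - 48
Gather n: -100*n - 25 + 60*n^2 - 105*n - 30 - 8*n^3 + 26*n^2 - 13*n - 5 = -8*n^3 + 86*n^2 - 218*n - 60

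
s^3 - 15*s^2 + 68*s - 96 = (s - 8)*(s - 4)*(s - 3)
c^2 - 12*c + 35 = (c - 7)*(c - 5)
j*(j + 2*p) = j^2 + 2*j*p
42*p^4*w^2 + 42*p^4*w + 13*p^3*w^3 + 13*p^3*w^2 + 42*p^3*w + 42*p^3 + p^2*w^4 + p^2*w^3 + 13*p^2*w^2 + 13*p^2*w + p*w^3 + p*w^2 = (6*p + w)*(7*p + w)*(p*w + 1)*(p*w + p)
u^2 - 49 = (u - 7)*(u + 7)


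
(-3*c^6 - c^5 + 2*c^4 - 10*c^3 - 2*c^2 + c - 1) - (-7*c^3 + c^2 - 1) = -3*c^6 - c^5 + 2*c^4 - 3*c^3 - 3*c^2 + c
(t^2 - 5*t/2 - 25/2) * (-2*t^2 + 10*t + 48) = -2*t^4 + 15*t^3 + 48*t^2 - 245*t - 600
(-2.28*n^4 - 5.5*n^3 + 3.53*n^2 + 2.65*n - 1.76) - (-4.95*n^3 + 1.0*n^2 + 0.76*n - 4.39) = -2.28*n^4 - 0.55*n^3 + 2.53*n^2 + 1.89*n + 2.63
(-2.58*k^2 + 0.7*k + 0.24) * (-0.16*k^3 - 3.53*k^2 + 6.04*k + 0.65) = 0.4128*k^5 + 8.9954*k^4 - 18.0926*k^3 + 1.7038*k^2 + 1.9046*k + 0.156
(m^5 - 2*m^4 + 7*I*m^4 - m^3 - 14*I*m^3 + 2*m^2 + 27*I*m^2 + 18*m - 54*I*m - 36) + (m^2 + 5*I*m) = m^5 - 2*m^4 + 7*I*m^4 - m^3 - 14*I*m^3 + 3*m^2 + 27*I*m^2 + 18*m - 49*I*m - 36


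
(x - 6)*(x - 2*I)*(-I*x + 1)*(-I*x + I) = -x^4 + 7*x^3 + I*x^3 - 8*x^2 - 7*I*x^2 + 14*x + 6*I*x - 12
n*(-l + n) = -l*n + n^2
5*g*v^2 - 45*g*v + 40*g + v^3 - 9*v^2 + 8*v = (5*g + v)*(v - 8)*(v - 1)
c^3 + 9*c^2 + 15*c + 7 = (c + 1)^2*(c + 7)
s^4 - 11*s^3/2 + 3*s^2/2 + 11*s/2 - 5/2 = (s - 5)*(s - 1)*(s - 1/2)*(s + 1)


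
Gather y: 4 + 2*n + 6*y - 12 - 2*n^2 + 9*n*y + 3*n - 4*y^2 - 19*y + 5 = -2*n^2 + 5*n - 4*y^2 + y*(9*n - 13) - 3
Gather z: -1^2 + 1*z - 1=z - 2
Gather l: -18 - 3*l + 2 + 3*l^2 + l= 3*l^2 - 2*l - 16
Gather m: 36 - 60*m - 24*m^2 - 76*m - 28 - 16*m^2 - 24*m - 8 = -40*m^2 - 160*m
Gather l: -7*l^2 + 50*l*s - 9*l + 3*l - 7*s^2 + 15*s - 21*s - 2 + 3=-7*l^2 + l*(50*s - 6) - 7*s^2 - 6*s + 1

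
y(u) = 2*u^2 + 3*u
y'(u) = 4*u + 3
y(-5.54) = 44.76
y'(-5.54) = -19.16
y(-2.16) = 2.85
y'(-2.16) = -5.64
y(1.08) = 5.57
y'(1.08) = 7.32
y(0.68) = 2.96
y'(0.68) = 5.72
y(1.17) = 6.25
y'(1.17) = 7.68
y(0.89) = 4.25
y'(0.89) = 6.56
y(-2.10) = 2.52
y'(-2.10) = -5.40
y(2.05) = 14.56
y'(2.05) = 11.20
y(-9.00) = 135.00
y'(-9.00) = -33.00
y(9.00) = 189.00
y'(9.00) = 39.00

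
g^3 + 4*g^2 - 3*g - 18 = (g - 2)*(g + 3)^2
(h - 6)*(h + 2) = h^2 - 4*h - 12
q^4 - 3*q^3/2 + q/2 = q*(q - 1)^2*(q + 1/2)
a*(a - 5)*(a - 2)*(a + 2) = a^4 - 5*a^3 - 4*a^2 + 20*a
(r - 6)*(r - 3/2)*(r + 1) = r^3 - 13*r^2/2 + 3*r/2 + 9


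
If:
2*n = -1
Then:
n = -1/2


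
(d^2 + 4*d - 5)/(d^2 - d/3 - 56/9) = 9*(-d^2 - 4*d + 5)/(-9*d^2 + 3*d + 56)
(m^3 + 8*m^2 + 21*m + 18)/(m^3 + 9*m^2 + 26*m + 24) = (m + 3)/(m + 4)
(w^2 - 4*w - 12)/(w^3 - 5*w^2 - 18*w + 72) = (w + 2)/(w^2 + w - 12)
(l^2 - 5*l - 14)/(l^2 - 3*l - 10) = (l - 7)/(l - 5)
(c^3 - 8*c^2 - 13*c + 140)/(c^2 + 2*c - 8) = (c^2 - 12*c + 35)/(c - 2)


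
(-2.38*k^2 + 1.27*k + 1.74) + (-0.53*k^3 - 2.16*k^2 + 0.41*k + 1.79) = -0.53*k^3 - 4.54*k^2 + 1.68*k + 3.53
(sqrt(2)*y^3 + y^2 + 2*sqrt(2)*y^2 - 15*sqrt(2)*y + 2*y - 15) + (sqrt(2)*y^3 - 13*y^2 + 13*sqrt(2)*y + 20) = 2*sqrt(2)*y^3 - 12*y^2 + 2*sqrt(2)*y^2 - 2*sqrt(2)*y + 2*y + 5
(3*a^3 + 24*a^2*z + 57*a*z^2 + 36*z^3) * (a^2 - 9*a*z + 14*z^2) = 3*a^5 - 3*a^4*z - 117*a^3*z^2 - 141*a^2*z^3 + 474*a*z^4 + 504*z^5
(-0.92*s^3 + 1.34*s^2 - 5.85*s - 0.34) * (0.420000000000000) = -0.3864*s^3 + 0.5628*s^2 - 2.457*s - 0.1428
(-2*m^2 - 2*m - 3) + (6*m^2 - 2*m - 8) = 4*m^2 - 4*m - 11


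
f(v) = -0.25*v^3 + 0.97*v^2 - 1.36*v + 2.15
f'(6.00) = -16.72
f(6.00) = -25.09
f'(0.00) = -1.36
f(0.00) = 2.15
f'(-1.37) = -5.43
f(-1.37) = 6.48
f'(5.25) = -11.85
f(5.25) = -14.43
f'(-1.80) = -7.28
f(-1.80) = 9.20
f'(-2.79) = -12.61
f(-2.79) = 18.92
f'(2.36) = -0.96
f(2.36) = 1.06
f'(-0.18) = -1.73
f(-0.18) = 2.43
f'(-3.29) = -15.86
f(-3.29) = 26.03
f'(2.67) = -1.53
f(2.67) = 0.68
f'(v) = -0.75*v^2 + 1.94*v - 1.36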